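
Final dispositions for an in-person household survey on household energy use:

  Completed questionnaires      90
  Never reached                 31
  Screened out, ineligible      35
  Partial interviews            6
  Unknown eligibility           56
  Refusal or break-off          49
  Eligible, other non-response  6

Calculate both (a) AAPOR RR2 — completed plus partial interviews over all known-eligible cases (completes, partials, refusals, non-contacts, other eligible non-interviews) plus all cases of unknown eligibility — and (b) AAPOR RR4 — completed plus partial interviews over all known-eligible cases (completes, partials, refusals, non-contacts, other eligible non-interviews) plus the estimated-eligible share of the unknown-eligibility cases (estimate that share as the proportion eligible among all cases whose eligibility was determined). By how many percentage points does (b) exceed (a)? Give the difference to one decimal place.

1.6

Top: 90 + 6 = 96
Base: 90 + 6 + 49 + 31 + 6 + 56 = 238
RR2 = 96 / 238 = 0.4034
Eligible (known): 90 + 6 + 49 + 31 + 6 = 182
e = 182 / (182 + 35) = 182 / 217 = 0.8387
Estimated eligible among unknowns: 0.8387 × 56 = 46.97
Base: 182 + 46.97 = 228.97
RR4 = 96 / 228.97 = 0.4193
Difference = 41.93 − 40.34 = 1.59 percentage points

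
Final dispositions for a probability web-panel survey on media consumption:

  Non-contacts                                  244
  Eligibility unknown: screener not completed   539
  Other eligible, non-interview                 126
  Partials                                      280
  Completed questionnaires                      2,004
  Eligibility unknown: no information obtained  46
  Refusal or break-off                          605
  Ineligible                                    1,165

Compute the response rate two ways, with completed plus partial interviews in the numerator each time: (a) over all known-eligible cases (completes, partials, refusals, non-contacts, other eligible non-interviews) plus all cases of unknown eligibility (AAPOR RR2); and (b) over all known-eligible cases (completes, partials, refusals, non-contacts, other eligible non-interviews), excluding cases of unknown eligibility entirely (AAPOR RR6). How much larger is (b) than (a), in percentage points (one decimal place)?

10.7

Eligibility not determined = 539 + 46 = 585
Top: 2004 + 280 = 2284
Denominator: 2004 + 280 + 605 + 244 + 126 + 585 = 3844
RR2 = 2284 / 3844 = 0.5942
Denominator: 2004 + 280 + 605 + 244 + 126 = 3259
RR6 = 2284 / 3259 = 0.7008
Difference = 70.08 − 59.42 = 10.66 percentage points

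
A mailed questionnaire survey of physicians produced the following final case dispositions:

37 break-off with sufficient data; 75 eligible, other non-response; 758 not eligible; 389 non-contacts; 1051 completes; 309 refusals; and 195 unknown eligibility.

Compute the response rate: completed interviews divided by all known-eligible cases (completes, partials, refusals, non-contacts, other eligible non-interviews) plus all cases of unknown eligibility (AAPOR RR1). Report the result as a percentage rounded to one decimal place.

51.1%

Numerator → 1051
Denom → 1051 + 37 + 309 + 389 + 75 + 195 = 2056
RR1 = 1051 / 2056 = 0.5112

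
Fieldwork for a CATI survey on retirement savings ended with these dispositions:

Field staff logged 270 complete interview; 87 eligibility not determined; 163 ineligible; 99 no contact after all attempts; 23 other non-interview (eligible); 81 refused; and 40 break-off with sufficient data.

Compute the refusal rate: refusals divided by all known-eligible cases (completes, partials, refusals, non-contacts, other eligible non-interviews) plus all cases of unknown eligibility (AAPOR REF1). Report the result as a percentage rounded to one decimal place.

13.5%

Num: 81
Denom: 270 + 40 + 81 + 99 + 23 + 87 = 600
REF1 = 81 / 600 = 0.1350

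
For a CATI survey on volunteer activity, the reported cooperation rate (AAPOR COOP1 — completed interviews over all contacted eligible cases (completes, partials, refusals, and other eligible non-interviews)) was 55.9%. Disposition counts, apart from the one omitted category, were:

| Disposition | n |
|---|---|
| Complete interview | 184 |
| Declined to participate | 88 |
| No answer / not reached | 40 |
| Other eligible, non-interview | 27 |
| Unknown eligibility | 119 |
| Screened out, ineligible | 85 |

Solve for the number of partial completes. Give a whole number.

30

COOP1 = 184 / D = 0.559
D = 184 / 0.559 = 329.2
Rest of base = 299
partial completes = 329.2 − 299 ≈ 30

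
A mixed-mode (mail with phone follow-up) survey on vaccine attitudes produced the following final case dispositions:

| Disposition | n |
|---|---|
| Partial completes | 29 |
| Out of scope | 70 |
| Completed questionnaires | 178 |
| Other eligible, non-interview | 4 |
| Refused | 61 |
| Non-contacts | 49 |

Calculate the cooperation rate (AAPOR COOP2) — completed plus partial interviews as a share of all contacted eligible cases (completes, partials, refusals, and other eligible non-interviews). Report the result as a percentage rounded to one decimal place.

Numerator: 178 + 29 = 207
Denominator: 178 + 29 + 61 + 4 = 272
COOP2 = 207 / 272 = 0.7610

76.1%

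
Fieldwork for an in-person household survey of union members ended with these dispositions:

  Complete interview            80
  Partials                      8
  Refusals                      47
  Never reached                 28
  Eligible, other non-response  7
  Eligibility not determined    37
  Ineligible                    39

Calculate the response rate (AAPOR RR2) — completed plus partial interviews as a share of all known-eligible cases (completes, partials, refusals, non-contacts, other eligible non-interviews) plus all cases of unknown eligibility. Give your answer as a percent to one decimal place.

42.5%

Numerator → 80 + 8 = 88
Denom → 80 + 8 + 47 + 28 + 7 + 37 = 207
RR2 = 88 / 207 = 0.4251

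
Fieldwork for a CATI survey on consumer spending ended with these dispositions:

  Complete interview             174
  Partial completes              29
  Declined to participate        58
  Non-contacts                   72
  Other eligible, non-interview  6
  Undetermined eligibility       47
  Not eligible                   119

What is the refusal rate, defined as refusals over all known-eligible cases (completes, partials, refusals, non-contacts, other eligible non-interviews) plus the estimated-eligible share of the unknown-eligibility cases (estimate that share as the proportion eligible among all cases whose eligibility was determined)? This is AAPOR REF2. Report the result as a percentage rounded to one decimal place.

Num: 58
Determined eligible: 174 + 29 + 58 + 72 + 6 = 339
e = 339 / (339 + 119) = 339 / 458 = 0.7402
Eligible share of unknowns: 0.7402 × 47 = 34.79
Base: 339 + 34.79 = 373.79
REF2 = 58 / 373.79 = 0.1552

15.5%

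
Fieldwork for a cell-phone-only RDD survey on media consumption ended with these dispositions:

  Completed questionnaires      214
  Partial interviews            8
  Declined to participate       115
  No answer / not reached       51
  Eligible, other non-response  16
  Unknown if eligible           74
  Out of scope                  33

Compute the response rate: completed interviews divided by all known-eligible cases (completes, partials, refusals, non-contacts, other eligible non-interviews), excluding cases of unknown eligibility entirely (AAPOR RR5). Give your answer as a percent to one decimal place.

53.0%

Numerator → 214
Denominator → 214 + 8 + 115 + 51 + 16 = 404
RR5 = 214 / 404 = 0.5297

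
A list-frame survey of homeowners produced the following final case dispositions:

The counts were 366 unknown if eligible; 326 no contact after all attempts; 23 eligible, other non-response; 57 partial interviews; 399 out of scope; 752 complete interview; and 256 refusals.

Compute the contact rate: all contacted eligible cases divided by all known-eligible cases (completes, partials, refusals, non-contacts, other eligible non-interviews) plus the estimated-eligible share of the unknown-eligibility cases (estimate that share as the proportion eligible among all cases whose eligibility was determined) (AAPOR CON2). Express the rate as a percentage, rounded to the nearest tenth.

Top: 752 + 57 + 256 + 23 = 1088
Known eligible: 752 + 57 + 256 + 326 + 23 = 1414
e = 1414 / (1414 + 399) = 1414 / 1813 = 0.7799
e × U: 0.7799 × 366 = 285.44
Denom: 1414 + 285.44 = 1699.44
CON2 = 1088 / 1699.44 = 0.6402

64.0%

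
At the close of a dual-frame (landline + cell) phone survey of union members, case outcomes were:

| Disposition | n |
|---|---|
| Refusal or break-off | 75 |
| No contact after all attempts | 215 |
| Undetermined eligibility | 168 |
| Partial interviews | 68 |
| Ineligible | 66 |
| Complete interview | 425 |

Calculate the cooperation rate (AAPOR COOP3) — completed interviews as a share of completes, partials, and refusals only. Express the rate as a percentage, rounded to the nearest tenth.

Top = 425
Denominator = 425 + 68 + 75 = 568
COOP3 = 425 / 568 = 0.7482

74.8%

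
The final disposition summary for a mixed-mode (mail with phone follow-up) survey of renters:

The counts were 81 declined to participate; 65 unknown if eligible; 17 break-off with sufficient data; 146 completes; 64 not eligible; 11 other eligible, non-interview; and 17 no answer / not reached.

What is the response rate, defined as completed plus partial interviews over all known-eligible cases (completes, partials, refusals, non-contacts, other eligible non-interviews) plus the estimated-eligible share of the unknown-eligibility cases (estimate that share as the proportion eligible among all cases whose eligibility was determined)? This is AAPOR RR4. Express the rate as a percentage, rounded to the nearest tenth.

Numerator → 146 + 17 = 163
Known eligible → 146 + 17 + 81 + 17 + 11 = 272
e = 272 / (272 + 64) = 272 / 336 = 0.8095
Eligible share of unknowns → 0.8095 × 65 = 52.62
Denominator → 272 + 52.62 = 324.62
RR4 = 163 / 324.62 = 0.5021

50.2%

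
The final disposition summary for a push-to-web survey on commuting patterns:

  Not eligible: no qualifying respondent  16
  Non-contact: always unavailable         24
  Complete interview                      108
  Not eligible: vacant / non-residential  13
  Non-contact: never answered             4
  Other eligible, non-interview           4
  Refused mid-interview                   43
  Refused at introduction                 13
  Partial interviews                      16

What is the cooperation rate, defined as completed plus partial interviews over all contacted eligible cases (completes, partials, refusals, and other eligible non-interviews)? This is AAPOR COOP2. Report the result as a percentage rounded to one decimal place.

67.4%

Declined to participate = 13 + 43 = 56
No answer / not reached = 4 + 24 = 28
Ineligible = 16 + 13 = 29
Numerator → 108 + 16 = 124
Base → 108 + 16 + 56 + 4 = 184
COOP2 = 124 / 184 = 0.6739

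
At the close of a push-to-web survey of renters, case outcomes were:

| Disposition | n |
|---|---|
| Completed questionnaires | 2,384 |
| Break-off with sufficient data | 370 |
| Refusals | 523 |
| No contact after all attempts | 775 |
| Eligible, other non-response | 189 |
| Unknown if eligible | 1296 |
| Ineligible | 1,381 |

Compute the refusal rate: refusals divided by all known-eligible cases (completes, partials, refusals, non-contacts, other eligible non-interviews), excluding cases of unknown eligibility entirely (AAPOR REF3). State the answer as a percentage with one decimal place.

12.3%

Num → 523
Base → 2384 + 370 + 523 + 775 + 189 = 4241
REF3 = 523 / 4241 = 0.1233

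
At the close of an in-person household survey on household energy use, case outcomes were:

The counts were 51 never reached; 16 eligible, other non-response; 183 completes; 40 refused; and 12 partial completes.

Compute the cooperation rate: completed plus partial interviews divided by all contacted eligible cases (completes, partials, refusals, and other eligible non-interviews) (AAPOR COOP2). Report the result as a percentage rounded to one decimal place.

77.7%

Numerator: 183 + 12 = 195
Base: 183 + 12 + 40 + 16 = 251
COOP2 = 195 / 251 = 0.7769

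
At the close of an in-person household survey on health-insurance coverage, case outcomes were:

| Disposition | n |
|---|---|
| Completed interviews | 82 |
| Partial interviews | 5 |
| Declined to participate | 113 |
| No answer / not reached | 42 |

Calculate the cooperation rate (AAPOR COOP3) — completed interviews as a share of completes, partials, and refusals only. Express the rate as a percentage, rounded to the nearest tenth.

Top: 82
Denominator: 82 + 5 + 113 = 200
COOP3 = 82 / 200 = 0.4100

41.0%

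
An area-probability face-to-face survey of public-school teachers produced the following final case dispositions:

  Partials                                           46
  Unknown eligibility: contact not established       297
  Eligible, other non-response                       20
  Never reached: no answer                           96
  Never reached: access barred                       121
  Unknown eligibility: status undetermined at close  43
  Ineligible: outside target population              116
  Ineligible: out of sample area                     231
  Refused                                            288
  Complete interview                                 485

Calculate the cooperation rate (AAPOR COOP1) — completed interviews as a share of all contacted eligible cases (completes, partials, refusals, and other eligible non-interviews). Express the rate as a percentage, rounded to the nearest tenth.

57.8%

Never reached = 96 + 121 = 217
Eligibility not determined = 297 + 43 = 340
Not eligible = 116 + 231 = 347
Numerator → 485
Denominator → 485 + 46 + 288 + 20 = 839
COOP1 = 485 / 839 = 0.5781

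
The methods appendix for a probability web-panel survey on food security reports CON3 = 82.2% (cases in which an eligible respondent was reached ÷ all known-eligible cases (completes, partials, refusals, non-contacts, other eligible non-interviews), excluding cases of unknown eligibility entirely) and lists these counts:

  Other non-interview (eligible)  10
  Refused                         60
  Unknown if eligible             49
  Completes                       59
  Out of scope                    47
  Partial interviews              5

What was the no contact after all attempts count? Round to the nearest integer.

Top = 59 + 5 + 60 + 10 = 134
CON3 = 134 / D = 0.822
D = 134 / 0.822 = 163.0
Remaining denominator categories sum to 134
no contact after all attempts = 163.0 − 134 ≈ 29

29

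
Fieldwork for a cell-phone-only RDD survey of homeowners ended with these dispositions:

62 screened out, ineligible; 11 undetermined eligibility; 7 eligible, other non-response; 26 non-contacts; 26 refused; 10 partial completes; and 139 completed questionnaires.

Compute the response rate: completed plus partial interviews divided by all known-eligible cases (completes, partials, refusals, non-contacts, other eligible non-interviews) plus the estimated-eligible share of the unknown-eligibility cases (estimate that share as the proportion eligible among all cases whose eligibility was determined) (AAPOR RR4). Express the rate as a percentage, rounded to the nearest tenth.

68.8%

Numerator: 139 + 10 = 149
Eligible (known): 139 + 10 + 26 + 26 + 7 = 208
e = 208 / (208 + 62) = 208 / 270 = 0.7704
Estimated eligible among unknowns: 0.7704 × 11 = 8.47
Denominator: 208 + 8.47 = 216.47
RR4 = 149 / 216.47 = 0.6883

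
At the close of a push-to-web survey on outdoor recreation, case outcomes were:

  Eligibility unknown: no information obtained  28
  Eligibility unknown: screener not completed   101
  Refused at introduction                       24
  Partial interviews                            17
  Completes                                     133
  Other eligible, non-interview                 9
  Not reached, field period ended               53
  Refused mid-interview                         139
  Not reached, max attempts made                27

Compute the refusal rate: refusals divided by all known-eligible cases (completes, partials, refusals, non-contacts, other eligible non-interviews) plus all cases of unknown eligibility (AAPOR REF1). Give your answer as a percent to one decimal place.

Refused = 24 + 139 = 163
Never reached = 53 + 27 = 80
Undetermined eligibility = 101 + 28 = 129
Top = 163
Denominator = 133 + 17 + 163 + 80 + 9 + 129 = 531
REF1 = 163 / 531 = 0.3070

30.7%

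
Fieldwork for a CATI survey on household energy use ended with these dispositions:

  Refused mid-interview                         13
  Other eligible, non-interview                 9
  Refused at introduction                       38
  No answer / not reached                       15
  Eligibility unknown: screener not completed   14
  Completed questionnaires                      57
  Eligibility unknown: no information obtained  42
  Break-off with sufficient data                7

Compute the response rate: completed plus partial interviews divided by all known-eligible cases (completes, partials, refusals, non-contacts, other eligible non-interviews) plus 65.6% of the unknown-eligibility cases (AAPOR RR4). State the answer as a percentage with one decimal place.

36.4%

Refused = 38 + 13 = 51
Unknown eligibility = 14 + 42 = 56
Num: 57 + 7 = 64
Eligible (known): 57 + 7 + 51 + 15 + 9 = 139
e × U: 0.6560 × 56 = 36.74
Denom: 139 + 36.74 = 175.74
RR4 = 64 / 175.74 = 0.3642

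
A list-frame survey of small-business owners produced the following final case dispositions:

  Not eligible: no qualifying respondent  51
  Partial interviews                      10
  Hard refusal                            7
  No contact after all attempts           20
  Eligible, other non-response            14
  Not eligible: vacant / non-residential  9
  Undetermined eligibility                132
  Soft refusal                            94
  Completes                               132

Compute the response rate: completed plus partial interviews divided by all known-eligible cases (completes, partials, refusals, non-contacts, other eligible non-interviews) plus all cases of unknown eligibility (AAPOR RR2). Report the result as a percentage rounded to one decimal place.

34.7%

Declined to participate = 7 + 94 = 101
Out of scope = 51 + 9 = 60
Num: 132 + 10 = 142
Denominator: 132 + 10 + 101 + 20 + 14 + 132 = 409
RR2 = 142 / 409 = 0.3472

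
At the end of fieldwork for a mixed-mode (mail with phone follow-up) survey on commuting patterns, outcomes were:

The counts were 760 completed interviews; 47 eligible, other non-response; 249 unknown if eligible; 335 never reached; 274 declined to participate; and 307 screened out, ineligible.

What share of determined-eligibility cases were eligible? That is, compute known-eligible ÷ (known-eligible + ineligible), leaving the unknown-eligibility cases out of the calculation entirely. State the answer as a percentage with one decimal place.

82.2%

Determined eligible = 760 + 274 + 335 + 47 = 1416
e = 1416 / (1416 + 307) = 1416 / 1723 = 0.8218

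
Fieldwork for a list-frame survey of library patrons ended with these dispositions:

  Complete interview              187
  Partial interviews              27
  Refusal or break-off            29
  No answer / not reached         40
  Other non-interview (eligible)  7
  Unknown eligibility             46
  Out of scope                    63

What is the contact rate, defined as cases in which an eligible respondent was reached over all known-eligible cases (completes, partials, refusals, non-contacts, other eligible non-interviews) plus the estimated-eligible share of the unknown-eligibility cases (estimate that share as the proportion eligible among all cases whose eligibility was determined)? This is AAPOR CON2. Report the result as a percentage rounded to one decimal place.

76.3%

Top → 187 + 27 + 29 + 7 = 250
Known eligible → 187 + 27 + 29 + 40 + 7 = 290
e = 290 / (290 + 63) = 290 / 353 = 0.8215
Estimated eligible among unknowns → 0.8215 × 46 = 37.79
Denominator → 290 + 37.79 = 327.79
CON2 = 250 / 327.79 = 0.7627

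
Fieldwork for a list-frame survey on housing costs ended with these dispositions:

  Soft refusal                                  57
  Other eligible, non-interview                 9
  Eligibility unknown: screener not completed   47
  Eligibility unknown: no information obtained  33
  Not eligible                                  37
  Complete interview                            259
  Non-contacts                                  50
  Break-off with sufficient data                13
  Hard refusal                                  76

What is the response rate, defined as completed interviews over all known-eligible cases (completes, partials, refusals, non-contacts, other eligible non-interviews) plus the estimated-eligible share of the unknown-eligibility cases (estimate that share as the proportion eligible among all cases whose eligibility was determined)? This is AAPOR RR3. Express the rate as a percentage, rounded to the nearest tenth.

Refusals = 76 + 57 = 133
Undetermined eligibility = 47 + 33 = 80
Numerator = 259
Determined eligible = 259 + 13 + 133 + 50 + 9 = 464
e = 464 / (464 + 37) = 464 / 501 = 0.9261
Eligible share of unknowns = 0.9261 × 80 = 74.09
Denominator = 464 + 74.09 = 538.09
RR3 = 259 / 538.09 = 0.4813

48.1%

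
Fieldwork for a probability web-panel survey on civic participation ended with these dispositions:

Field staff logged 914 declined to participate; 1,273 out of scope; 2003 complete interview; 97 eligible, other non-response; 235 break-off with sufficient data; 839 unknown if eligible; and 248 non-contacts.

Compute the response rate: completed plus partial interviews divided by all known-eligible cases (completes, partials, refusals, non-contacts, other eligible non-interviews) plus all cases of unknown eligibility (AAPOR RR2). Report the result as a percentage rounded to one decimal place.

Num → 2003 + 235 = 2238
Base → 2003 + 235 + 914 + 248 + 97 + 839 = 4336
RR2 = 2238 / 4336 = 0.5161

51.6%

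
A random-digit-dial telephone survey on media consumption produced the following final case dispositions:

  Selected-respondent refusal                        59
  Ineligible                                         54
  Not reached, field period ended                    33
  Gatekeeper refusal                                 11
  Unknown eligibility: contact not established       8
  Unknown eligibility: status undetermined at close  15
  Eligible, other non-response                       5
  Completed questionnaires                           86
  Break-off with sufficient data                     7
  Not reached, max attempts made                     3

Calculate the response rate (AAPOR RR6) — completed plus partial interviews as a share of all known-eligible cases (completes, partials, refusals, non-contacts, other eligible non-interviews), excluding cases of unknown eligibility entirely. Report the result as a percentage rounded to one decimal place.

Refusal or break-off = 11 + 59 = 70
No answer / not reached = 33 + 3 = 36
Unknown eligibility = 8 + 15 = 23
Num: 86 + 7 = 93
Denominator: 86 + 7 + 70 + 36 + 5 = 204
RR6 = 93 / 204 = 0.4559

45.6%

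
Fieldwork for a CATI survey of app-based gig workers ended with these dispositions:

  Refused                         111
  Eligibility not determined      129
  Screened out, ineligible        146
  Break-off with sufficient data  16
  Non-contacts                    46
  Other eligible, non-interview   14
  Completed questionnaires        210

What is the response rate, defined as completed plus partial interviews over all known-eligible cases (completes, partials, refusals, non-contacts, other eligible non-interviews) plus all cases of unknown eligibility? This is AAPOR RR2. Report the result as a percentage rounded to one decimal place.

43.0%

Num = 210 + 16 = 226
Base = 210 + 16 + 111 + 46 + 14 + 129 = 526
RR2 = 226 / 526 = 0.4297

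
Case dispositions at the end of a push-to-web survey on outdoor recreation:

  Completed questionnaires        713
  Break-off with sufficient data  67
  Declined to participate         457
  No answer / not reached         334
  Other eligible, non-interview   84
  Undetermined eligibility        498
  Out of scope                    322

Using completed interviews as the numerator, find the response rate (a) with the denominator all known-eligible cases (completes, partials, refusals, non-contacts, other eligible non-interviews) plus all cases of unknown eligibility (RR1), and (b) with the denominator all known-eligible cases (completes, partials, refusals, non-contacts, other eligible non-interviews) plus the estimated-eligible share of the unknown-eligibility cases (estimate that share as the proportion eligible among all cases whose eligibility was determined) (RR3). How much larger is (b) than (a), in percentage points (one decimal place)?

1.3

Numerator: 713
Denom: 713 + 67 + 457 + 334 + 84 + 498 = 2153
RR1 = 713 / 2153 = 0.3312
Known eligible: 713 + 67 + 457 + 334 + 84 = 1655
e = 1655 / (1655 + 322) = 1655 / 1977 = 0.8371
e × U: 0.8371 × 498 = 416.88
Denom: 1655 + 416.88 = 2071.88
RR3 = 713 / 2071.88 = 0.3441
Difference = 34.41 − 33.12 = 1.29 percentage points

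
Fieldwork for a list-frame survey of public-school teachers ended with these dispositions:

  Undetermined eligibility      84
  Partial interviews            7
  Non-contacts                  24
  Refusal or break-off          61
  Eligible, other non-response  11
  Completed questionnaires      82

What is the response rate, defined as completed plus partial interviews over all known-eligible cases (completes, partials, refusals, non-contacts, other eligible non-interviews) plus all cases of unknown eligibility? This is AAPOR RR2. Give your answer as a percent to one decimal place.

Numerator: 82 + 7 = 89
Base: 82 + 7 + 61 + 24 + 11 + 84 = 269
RR2 = 89 / 269 = 0.3309

33.1%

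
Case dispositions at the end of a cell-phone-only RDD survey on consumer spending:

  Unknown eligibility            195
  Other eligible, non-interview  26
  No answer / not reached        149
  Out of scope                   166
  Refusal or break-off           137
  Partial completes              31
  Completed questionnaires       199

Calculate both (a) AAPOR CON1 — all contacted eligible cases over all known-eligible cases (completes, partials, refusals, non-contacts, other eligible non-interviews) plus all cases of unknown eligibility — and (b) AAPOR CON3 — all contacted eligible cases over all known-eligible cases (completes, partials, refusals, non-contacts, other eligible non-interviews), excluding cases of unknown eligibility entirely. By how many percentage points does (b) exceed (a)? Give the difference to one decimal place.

19.2

Numerator → 199 + 31 + 137 + 26 = 393
Base → 199 + 31 + 137 + 149 + 26 + 195 = 737
CON1 = 393 / 737 = 0.5332
Base → 199 + 31 + 137 + 149 + 26 = 542
CON3 = 393 / 542 = 0.7251
Difference = 72.51 − 53.32 = 19.19 percentage points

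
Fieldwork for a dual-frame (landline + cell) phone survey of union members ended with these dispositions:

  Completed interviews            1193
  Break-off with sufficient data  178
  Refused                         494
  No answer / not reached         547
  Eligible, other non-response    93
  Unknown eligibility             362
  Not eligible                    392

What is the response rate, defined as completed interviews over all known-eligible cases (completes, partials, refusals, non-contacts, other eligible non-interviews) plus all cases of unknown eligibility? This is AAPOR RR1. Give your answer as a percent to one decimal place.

Num: 1193
Denominator: 1193 + 178 + 494 + 547 + 93 + 362 = 2867
RR1 = 1193 / 2867 = 0.4161

41.6%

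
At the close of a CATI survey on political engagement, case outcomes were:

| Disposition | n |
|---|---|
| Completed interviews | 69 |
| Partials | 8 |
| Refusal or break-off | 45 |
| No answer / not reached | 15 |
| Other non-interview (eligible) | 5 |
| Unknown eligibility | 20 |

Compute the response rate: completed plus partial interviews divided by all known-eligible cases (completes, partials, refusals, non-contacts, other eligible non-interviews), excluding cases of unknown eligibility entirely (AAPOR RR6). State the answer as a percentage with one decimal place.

Top → 69 + 8 = 77
Denom → 69 + 8 + 45 + 15 + 5 = 142
RR6 = 77 / 142 = 0.5423

54.2%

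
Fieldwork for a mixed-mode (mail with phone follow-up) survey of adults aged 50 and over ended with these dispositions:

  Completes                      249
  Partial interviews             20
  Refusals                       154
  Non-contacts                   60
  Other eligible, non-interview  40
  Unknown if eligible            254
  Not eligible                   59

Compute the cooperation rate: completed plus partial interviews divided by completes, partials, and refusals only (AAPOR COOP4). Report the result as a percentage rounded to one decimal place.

63.6%

Num → 249 + 20 = 269
Denominator → 249 + 20 + 154 = 423
COOP4 = 269 / 423 = 0.6359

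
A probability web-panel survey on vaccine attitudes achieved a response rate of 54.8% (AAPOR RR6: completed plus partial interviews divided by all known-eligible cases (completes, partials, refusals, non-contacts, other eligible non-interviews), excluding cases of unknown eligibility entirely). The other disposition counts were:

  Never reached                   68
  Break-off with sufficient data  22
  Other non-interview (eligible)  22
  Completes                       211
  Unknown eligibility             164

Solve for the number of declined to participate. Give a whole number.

102

Num = 211 + 22 = 233
RR6 = 233 / D = 0.548
D = 233 / 0.548 = 425.2
Rest of base = 323
declined to participate = 425.2 − 323 ≈ 102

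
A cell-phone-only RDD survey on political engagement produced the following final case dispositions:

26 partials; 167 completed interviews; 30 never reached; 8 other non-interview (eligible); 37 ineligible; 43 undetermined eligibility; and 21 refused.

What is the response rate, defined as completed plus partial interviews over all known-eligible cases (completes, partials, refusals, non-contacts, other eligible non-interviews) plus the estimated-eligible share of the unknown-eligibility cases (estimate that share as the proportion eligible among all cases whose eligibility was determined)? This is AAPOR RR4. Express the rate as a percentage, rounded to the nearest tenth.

Top = 167 + 26 = 193
Eligible (known) = 167 + 26 + 21 + 30 + 8 = 252
e = 252 / (252 + 37) = 252 / 289 = 0.8720
Eligible share of unknowns = 0.8720 × 43 = 37.50
Denominator = 252 + 37.50 = 289.50
RR4 = 193 / 289.50 = 0.6667

66.7%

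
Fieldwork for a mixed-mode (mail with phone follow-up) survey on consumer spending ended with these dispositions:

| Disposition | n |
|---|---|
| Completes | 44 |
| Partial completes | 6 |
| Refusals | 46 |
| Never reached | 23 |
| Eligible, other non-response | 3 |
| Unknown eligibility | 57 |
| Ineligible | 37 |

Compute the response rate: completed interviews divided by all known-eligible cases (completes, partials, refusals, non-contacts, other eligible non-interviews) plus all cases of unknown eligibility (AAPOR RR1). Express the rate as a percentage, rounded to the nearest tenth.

24.6%

Numerator → 44
Base → 44 + 6 + 46 + 23 + 3 + 57 = 179
RR1 = 44 / 179 = 0.2458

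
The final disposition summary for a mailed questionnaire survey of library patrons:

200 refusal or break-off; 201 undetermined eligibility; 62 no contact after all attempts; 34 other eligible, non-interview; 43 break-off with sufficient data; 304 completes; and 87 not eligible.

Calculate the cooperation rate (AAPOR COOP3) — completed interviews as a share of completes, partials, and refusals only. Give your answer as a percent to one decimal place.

55.6%

Num → 304
Denominator → 304 + 43 + 200 = 547
COOP3 = 304 / 547 = 0.5558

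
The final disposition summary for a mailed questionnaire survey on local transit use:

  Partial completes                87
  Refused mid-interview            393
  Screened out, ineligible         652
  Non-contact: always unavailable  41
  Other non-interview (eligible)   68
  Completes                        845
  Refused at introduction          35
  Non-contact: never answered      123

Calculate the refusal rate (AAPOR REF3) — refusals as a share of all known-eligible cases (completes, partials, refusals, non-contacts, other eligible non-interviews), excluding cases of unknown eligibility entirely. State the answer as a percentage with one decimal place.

Declined to participate = 35 + 393 = 428
No contact after all attempts = 123 + 41 = 164
Numerator: 428
Base: 845 + 87 + 428 + 164 + 68 = 1592
REF3 = 428 / 1592 = 0.2688

26.9%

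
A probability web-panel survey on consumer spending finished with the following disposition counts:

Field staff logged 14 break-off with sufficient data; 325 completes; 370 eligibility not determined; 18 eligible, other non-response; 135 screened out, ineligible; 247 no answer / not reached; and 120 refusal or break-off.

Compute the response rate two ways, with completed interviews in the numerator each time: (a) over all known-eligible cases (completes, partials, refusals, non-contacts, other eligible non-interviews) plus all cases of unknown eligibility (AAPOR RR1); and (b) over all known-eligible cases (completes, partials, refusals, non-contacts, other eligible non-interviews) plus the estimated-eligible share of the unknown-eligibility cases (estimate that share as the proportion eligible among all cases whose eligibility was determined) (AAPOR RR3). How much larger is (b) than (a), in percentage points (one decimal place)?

1.7

Num = 325
Base = 325 + 14 + 120 + 247 + 18 + 370 = 1094
RR1 = 325 / 1094 = 0.2971
Determined eligible = 325 + 14 + 120 + 247 + 18 = 724
e = 724 / (724 + 135) = 724 / 859 = 0.8428
Estimated eligible among unknowns = 0.8428 × 370 = 311.84
Base = 724 + 311.84 = 1035.84
RR3 = 325 / 1035.84 = 0.3138
Difference = 31.38 − 29.71 = 1.67 percentage points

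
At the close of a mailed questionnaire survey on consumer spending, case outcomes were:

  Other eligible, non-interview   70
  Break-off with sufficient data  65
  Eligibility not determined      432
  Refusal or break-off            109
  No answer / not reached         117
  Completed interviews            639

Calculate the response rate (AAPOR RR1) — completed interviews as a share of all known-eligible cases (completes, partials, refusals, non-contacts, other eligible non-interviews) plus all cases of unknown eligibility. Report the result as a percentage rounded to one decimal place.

Top → 639
Denom → 639 + 65 + 109 + 117 + 70 + 432 = 1432
RR1 = 639 / 1432 = 0.4462

44.6%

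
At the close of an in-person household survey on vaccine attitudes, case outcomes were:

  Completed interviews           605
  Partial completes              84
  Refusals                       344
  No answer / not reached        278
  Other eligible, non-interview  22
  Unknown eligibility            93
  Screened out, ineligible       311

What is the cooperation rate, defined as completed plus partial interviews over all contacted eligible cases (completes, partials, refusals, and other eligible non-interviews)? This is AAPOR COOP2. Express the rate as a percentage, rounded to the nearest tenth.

Numerator: 605 + 84 = 689
Denom: 605 + 84 + 344 + 22 = 1055
COOP2 = 689 / 1055 = 0.6531

65.3%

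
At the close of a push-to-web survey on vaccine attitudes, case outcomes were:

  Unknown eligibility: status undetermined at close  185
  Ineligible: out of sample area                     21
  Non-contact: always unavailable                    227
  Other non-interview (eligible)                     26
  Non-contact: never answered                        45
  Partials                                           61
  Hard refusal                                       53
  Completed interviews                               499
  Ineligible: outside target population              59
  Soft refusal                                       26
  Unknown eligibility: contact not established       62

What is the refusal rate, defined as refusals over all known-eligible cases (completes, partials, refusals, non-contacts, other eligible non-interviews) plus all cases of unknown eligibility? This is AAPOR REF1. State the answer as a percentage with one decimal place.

6.7%

Refusals = 53 + 26 = 79
Non-contacts = 45 + 227 = 272
Unknown if eligible = 62 + 185 = 247
Not eligible = 59 + 21 = 80
Top → 79
Denominator → 499 + 61 + 79 + 272 + 26 + 247 = 1184
REF1 = 79 / 1184 = 0.0667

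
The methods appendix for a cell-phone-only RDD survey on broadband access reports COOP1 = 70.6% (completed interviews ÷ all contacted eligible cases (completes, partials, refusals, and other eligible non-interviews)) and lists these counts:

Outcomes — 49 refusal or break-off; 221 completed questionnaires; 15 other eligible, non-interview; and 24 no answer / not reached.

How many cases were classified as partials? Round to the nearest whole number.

28

COOP1 = 221 / D = 0.706
D = 221 / 0.706 = 313.0
Remaining denominator categories sum to 285
partials = 313.0 − 285 ≈ 28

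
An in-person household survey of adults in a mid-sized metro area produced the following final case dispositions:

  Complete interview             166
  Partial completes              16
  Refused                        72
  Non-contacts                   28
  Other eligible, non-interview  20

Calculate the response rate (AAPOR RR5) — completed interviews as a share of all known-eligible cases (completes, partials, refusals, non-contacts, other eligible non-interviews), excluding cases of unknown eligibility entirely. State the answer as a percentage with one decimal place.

Num: 166
Base: 166 + 16 + 72 + 28 + 20 = 302
RR5 = 166 / 302 = 0.5497

55.0%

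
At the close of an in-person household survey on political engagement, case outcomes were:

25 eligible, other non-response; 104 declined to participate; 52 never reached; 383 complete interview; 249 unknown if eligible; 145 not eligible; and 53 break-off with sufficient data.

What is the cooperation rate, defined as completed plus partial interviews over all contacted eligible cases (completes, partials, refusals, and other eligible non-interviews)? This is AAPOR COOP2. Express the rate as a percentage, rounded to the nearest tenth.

Num: 383 + 53 = 436
Denominator: 383 + 53 + 104 + 25 = 565
COOP2 = 436 / 565 = 0.7717

77.2%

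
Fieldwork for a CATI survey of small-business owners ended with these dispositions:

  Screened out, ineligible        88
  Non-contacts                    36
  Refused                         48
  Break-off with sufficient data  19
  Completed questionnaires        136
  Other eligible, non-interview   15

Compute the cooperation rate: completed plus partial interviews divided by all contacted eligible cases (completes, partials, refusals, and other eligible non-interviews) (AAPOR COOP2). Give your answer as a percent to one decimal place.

71.1%

Top = 136 + 19 = 155
Denominator = 136 + 19 + 48 + 15 = 218
COOP2 = 155 / 218 = 0.7110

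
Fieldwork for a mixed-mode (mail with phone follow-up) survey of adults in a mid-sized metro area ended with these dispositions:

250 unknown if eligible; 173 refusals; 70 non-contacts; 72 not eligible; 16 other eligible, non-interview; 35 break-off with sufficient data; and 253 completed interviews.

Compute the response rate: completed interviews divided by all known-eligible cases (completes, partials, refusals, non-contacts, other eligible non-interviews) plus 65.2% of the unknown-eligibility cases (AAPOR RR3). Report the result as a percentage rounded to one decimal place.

Numerator: 253
Eligible (known): 253 + 35 + 173 + 70 + 16 = 547
e × U: 0.6520 × 250 = 163.00
Denominator: 547 + 163.00 = 710.00
RR3 = 253 / 710.00 = 0.3563

35.6%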